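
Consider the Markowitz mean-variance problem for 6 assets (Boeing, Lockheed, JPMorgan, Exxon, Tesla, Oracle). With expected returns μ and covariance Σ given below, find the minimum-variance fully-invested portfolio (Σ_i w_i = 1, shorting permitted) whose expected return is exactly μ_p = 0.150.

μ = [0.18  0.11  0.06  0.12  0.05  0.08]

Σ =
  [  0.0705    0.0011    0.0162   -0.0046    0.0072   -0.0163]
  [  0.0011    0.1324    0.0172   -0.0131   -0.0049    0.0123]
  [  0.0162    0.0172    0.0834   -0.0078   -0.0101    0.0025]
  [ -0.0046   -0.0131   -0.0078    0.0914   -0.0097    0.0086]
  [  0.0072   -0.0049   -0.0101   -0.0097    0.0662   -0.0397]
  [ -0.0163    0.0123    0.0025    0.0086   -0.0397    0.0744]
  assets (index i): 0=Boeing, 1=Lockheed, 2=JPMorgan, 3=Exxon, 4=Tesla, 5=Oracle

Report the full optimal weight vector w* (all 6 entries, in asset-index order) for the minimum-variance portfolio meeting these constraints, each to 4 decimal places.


0.5640  0.1252  -0.1132  0.2130  0.0315  0.1795

x=Σ⁻¹μ = [2.9389  0.7597  0.3498  1.6012  2.3786  2.6659]
y=Σ⁻¹𝟙 = [16.1750  5.4132  12.7135  14.4534  38.5228  34.5476]
a=μᵀx=1.157903  b=𝟙ᵀx=10.694111  c=𝟙ᵀy=121.825476  D=ac−b²=26.698105
λ₁=(c·0.150−b)/D = (121.825476·0.150−10.694111)/26.698105 = 0.283904
λ₂=(a−b·0.150)/D = (1.157903−10.694111·0.150)/26.698105 = -0.016713
w* = 0.283904·x + -0.016713·y:
  w_0 = 0.283904·2.9389 + -0.016713·16.1750 = 0.5640  (Boeing)
  w_1 = 0.283904·0.7597 + -0.016713·5.4132 = 0.1252  (Lockheed)
  w_2 = 0.283904·0.3498 + -0.016713·12.7135 = -0.1132  (JPMorgan)
  w_3 = 0.283904·1.6012 + -0.016713·14.4534 = 0.2130  (Exxon)
  w_4 = 0.283904·2.3786 + -0.016713·38.5228 = 0.0315  (Tesla)
  w_5 = 0.283904·2.6659 + -0.016713·34.5476 = 0.1795  (Oracle)
Σw_i=1.0000  μᵀw=0.1500
σ²=wᵀΣw=λ₁·μ_p+λ₂ = 0.283904·0.150 + -0.016713 = 0.025872 ≈ 0.0259


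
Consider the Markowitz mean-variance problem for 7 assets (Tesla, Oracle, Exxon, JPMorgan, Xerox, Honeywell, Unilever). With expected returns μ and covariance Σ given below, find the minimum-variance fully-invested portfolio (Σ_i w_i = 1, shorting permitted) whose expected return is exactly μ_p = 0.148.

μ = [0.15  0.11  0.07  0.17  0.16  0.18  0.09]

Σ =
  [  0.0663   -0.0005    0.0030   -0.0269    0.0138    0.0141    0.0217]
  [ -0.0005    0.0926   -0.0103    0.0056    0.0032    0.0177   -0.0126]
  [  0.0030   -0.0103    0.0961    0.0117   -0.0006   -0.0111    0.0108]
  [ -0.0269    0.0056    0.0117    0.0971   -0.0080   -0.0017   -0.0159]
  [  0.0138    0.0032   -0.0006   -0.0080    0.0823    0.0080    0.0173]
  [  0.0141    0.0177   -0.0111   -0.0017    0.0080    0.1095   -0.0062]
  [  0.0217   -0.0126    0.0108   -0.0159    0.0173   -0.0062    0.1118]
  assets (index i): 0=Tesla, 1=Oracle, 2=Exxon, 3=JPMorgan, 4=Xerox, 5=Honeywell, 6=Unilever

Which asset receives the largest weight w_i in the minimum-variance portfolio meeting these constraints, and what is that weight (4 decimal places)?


JPMorgan (0.2586)

x=Σ⁻¹μ = [2.5427  0.9011  0.5147  2.5780  1.5035  1.1850  0.5630]
y=Σ⁻¹𝟙 = [15.1812  10.4958  9.2139  14.8212  8.5149  6.4442  7.4383]
a=μᵀx=1.459354  b=𝟙ᵀx=9.788088  c=𝟙ᵀy=72.109577  D=ac−b²=9.426704
λ₁=(c·0.148−b)/D = (72.109577·0.148−9.788088)/9.426704 = 0.093790
λ₂=(a−b·0.148)/D = (1.459354−9.788088·0.148)/9.426704 = 0.001137
w* = 0.093790·x + 0.001137·y:
  w_0 = 0.093790·2.5427 + 0.001137·15.1812 = 0.2557  (Tesla)
  w_1 = 0.093790·0.9011 + 0.001137·10.4958 = 0.0964  (Oracle)
  w_2 = 0.093790·0.5147 + 0.001137·9.2139 = 0.0588  (Exxon)
  w_3 = 0.093790·2.5780 + 0.001137·14.8212 = 0.2586  (JPMorgan)
  w_4 = 0.093790·1.5035 + 0.001137·8.5149 = 0.1507  (Xerox)
  w_5 = 0.093790·1.1850 + 0.001137·6.4442 = 0.1185  (Honeywell)
  w_6 = 0.093790·0.5630 + 0.001137·7.4383 = 0.0613  (Unilever)
Σw_i=1.0000  μᵀw=0.1480
σ²=wᵀΣw=λ₁·μ_p+λ₂ = 0.093790·0.148 + 0.001137 = 0.015018 ≈ 0.0150


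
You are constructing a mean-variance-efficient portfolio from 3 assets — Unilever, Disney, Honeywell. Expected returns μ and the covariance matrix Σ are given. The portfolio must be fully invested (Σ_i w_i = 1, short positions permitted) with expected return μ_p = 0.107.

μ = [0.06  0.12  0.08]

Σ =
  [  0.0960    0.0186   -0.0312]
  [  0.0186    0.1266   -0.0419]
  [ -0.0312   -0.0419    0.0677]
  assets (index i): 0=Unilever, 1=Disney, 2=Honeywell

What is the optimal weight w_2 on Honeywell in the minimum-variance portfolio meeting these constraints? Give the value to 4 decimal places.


u=Σ⁻¹μ = [1.2015  1.6924  2.7828]
v=Σ⁻¹𝟙 = [18.0390  16.2089  33.1162]
a=μᵀu=0.497800  b=𝟙ᵀu=5.676702  c=𝟙ᵀv=67.364070  D=ac−b²=1.308878
λ₁=(c·0.107−b)/D = (67.364070·0.107−5.676702)/1.308878 = 1.169898
λ₂=(a−b·0.107)/D = (0.497800−5.676702·0.107)/1.308878 = -0.083741
w* = 1.169898·u + -0.083741·v:
  w_0 = 1.169898·1.2015 + -0.083741·18.0390 = -0.1049  (Unilever)
  w_1 = 1.169898·1.6924 + -0.083741·16.2089 = 0.6225  (Disney)
  w_2 = 1.169898·2.7828 + -0.083741·33.1162 = 0.4824  (Honeywell)
Σw_i=1.0000  μᵀw=0.1070
σ²=wᵀΣw=λ₁·μ_p+λ₂ = 1.169898·0.107 + -0.083741 = 0.041438 ≈ 0.0414

0.4824


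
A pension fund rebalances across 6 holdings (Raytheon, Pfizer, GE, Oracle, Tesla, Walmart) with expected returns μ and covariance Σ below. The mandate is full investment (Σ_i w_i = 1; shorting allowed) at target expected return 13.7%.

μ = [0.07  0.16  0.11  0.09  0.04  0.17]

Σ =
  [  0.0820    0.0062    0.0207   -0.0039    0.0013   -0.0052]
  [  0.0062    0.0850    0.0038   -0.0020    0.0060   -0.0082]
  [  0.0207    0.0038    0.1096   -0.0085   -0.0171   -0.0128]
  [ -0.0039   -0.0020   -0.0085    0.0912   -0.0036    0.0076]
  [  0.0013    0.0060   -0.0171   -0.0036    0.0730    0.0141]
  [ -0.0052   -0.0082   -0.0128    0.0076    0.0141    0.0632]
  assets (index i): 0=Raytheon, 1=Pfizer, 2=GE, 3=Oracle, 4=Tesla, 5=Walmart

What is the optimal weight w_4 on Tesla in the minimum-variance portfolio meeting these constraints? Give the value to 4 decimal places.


0.0279

u=Σ⁻¹μ = [0.6160  2.0978  1.2680  0.9200  0.1012  3.1363]
v=Σ⁻¹𝟙 = [9.7671  11.4705  11.6885  11.8776  12.7760  16.2033]
a=μᵀu=1.138274  b=𝟙ᵀu=8.139302  c=𝟙ᵀv=73.783001  D=ac−b²=17.736999
λ₁=(c·0.137−b)/D = (73.783001·0.137−8.139302)/17.736999 = 0.111009
λ₂=(a−b·0.137)/D = (1.138274−8.139302·0.137)/17.736999 = 0.001307
w* = 0.111009·u + 0.001307·v:
  w_0 = 0.111009·0.6160 + 0.001307·9.7671 = 0.0812  (Raytheon)
  w_1 = 0.111009·2.0978 + 0.001307·11.4705 = 0.2479  (Pfizer)
  w_2 = 0.111009·1.2680 + 0.001307·11.6885 = 0.1560  (GE)
  w_3 = 0.111009·0.9200 + 0.001307·11.8776 = 0.1177  (Oracle)
  w_4 = 0.111009·0.1012 + 0.001307·12.7760 = 0.0279  (Tesla)
  w_5 = 0.111009·3.1363 + 0.001307·16.2033 = 0.3693  (Walmart)
Σw_i=1.0000  μᵀw=0.1370
σ²=wᵀΣw=λ₁·μ_p+λ₂ = 0.111009·0.137 + 0.001307 = 0.016516 ≈ 0.0165


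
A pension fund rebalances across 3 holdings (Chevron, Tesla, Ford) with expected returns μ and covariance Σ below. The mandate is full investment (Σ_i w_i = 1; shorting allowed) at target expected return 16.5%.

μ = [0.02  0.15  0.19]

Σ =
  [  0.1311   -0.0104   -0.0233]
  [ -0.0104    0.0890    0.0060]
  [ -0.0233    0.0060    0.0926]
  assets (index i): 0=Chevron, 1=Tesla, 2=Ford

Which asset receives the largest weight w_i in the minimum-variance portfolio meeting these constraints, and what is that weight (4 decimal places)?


Ford (0.5529)

u=Σ⁻¹μ = [0.6564  1.6197  2.1121]
v=Σ⁻¹𝟙 = [10.8203  11.6396  12.7675]
a=μᵀu=0.657375  b=𝟙ᵀu=4.388180  c=𝟙ᵀv=35.227410  D=ac−b²=3.901508
λ₁=(c·0.165−b)/D = (35.227410·0.165−4.388180)/3.901508 = 0.365075
λ₂=(a−b·0.165)/D = (0.657375−4.388180·0.165)/3.901508 = -0.017089
w* = 0.365075·u + -0.017089·v:
  w_0 = 0.365075·0.6564 + -0.017089·10.8203 = 0.0547  (Chevron)
  w_1 = 0.365075·1.6197 + -0.017089·11.6396 = 0.3924  (Tesla)
  w_2 = 0.365075·2.1121 + -0.017089·12.7675 = 0.5529  (Ford)
Σw_i=1.0000  μᵀw=0.1650
σ²=wᵀΣw=λ₁·μ_p+λ₂ = 0.365075·0.165 + -0.017089 = 0.043148 ≈ 0.0431


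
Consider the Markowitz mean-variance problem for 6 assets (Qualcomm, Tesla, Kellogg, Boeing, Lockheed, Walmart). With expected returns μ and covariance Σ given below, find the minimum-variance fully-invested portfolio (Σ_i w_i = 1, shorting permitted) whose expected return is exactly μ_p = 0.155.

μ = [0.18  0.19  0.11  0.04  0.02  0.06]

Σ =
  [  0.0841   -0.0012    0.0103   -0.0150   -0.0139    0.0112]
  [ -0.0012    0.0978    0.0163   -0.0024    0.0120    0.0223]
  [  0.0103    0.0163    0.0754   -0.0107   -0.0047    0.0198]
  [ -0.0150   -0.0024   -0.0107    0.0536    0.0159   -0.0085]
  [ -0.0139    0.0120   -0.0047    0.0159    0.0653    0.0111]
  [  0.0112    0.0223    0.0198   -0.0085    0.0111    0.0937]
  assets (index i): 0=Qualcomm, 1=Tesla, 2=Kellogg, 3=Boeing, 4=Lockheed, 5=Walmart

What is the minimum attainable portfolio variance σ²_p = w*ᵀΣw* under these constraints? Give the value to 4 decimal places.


0.0258

x=Σ⁻¹μ = [2.3843  1.8601  1.0186  1.6182  0.1814  -0.1773]
y=Σ⁻¹𝟙 = [15.8445  6.2447  12.3649  23.1687  11.8741  5.3745]
a=μᵀx=0.952360  b=𝟙ᵀx=6.885337  c=𝟙ᵀy=74.871382  D=ac−b²=23.896667
λ₁=(c·0.155−b)/D = (74.871382·0.155−6.885337)/23.896667 = 0.197506
λ₂=(a−b·0.155)/D = (0.952360−6.885337·0.155)/23.896667 = -0.004807
w* = 0.197506·x + -0.004807·y:
  w_0 = 0.197506·2.3843 + -0.004807·15.8445 = 0.3948  (Qualcomm)
  w_1 = 0.197506·1.8601 + -0.004807·6.2447 = 0.3374  (Tesla)
  w_2 = 0.197506·1.0186 + -0.004807·12.3649 = 0.1417  (Kellogg)
  w_3 = 0.197506·1.6182 + -0.004807·23.1687 = 0.2082  (Boeing)
  w_4 = 0.197506·0.1814 + -0.004807·11.8741 = -0.0212  (Lockheed)
  w_5 = 0.197506·-0.1773 + -0.004807·5.3745 = -0.0608  (Walmart)
Σw_i=1.0000  μᵀw=0.1550
σ²=wᵀΣw=λ₁·μ_p+λ₂ = 0.197506·0.155 + -0.004807 = 0.025807 ≈ 0.0258


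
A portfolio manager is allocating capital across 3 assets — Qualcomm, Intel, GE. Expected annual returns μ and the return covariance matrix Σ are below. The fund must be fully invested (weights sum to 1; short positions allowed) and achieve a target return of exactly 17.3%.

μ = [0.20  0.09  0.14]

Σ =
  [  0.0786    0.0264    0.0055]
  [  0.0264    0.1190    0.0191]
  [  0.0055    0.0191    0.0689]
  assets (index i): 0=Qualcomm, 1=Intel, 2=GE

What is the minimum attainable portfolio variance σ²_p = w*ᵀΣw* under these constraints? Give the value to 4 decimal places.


0.0404

g=Σ⁻¹μ = [2.4426  -0.0842  1.8603]
h=Σ⁻¹𝟙 = [10.4794  4.0641  12.5506]
a=μᵀg=0.741389  b=𝟙ᵀg=4.218735  c=𝟙ᵀh=27.094117  D=ac−b²=2.289567
λ₁=(c·0.173−b)/D = (27.094117·0.173−4.218735)/2.289567 = 0.204645
λ₂=(a−b·0.173)/D = (0.741389−4.218735·0.173)/2.289567 = 0.005044
w* = 0.204645·g + 0.005044·h:
  w_0 = 0.204645·2.4426 + 0.005044·10.4794 = 0.5527  (Qualcomm)
  w_1 = 0.204645·-0.0842 + 0.005044·4.0641 = 0.0033  (Intel)
  w_2 = 0.204645·1.8603 + 0.005044·12.5506 = 0.4440  (GE)
Σw_i=1.0000  μᵀw=0.1730
σ²=wᵀΣw=λ₁·μ_p+λ₂ = 0.204645·0.173 + 0.005044 = 0.040447 ≈ 0.0404


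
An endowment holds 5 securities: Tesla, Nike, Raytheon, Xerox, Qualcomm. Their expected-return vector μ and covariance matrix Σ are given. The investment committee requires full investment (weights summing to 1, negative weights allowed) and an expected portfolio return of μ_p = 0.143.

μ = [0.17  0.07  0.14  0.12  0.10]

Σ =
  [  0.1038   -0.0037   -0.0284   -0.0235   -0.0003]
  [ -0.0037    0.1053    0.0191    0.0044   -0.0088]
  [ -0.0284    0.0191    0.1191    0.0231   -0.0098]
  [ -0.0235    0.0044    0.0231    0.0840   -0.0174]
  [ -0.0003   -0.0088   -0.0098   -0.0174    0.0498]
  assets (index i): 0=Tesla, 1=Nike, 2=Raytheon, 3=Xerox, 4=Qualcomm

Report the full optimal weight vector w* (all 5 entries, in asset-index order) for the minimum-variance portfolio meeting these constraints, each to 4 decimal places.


u=Σ⁻¹μ = [2.6230  0.6582  1.5005  2.3929  3.2715]
v=Σ⁻¹𝟙 = [17.2116  10.1120  9.5455  19.9493  30.8195]
a=μᵀu=1.316344  b=𝟙ᵀu=10.446046  c=𝟙ᵀv=87.637920  D=ac−b²=6.241771
λ₁=(c·0.143−b)/D = (87.637920·0.143−10.446046)/6.241771 = 0.334228
λ₂=(a−b·0.143)/D = (1.316344−10.446046·0.143)/6.241771 = -0.028428
w* = 0.334228·u + -0.028428·v:
  w_0 = 0.334228·2.6230 + -0.028428·17.2116 = 0.3874  (Tesla)
  w_1 = 0.334228·0.6582 + -0.028428·10.1120 = -0.0675  (Nike)
  w_2 = 0.334228·1.5005 + -0.028428·9.5455 = 0.2301  (Raytheon)
  w_3 = 0.334228·2.3929 + -0.028428·19.9493 = 0.2327  (Xerox)
  w_4 = 0.334228·3.2715 + -0.028428·30.8195 = 0.2173  (Qualcomm)
Σw_i=1.0000  μᵀw=0.1430
σ²=wᵀΣw=λ₁·μ_p+λ₂ = 0.334228·0.143 + -0.028428 = 0.019367 ≈ 0.0194

0.3874  -0.0675  0.2301  0.2327  0.2173


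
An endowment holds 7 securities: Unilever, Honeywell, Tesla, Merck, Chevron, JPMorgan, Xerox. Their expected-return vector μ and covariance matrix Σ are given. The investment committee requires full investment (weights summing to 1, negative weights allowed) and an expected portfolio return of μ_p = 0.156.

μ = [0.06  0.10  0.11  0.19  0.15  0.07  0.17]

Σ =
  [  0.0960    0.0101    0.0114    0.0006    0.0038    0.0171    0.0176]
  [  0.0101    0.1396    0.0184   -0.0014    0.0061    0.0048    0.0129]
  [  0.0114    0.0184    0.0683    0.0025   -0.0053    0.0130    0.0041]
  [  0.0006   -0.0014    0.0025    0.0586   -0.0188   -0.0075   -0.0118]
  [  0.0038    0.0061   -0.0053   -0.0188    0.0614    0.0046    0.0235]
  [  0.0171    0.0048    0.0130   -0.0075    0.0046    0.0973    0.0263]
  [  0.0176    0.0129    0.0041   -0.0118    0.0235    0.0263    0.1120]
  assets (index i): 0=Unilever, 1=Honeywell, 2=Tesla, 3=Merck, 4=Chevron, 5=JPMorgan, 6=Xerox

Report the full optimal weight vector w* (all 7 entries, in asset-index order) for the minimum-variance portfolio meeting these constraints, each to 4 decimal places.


0.0096  0.0300  0.1344  0.3899  0.3042  0.0449  0.0870

u=Σ⁻¹μ = [-0.0220  0.2996  1.4957  4.5789  3.5001  0.4027  1.0855]
v=Σ⁻¹𝟙 = [5.5960  3.9002  11.8414  25.4585  22.5215  7.5090  3.3600]
a=μᵀu=1.800900  b=𝟙ᵀu=11.340508  c=𝟙ᵀv=80.186635  D=ac−b²=15.800977
λ₁=(c·0.156−b)/D = (80.186635·0.156−11.340508)/15.800977 = 0.073958
λ₂=(a−b·0.156)/D = (1.800900−11.340508·0.156)/15.800977 = 0.002011
w* = 0.073958·u + 0.002011·v:
  w_0 = 0.073958·-0.0220 + 0.002011·5.5960 = 0.0096  (Unilever)
  w_1 = 0.073958·0.2996 + 0.002011·3.9002 = 0.0300  (Honeywell)
  w_2 = 0.073958·1.4957 + 0.002011·11.8414 = 0.1344  (Tesla)
  w_3 = 0.073958·4.5789 + 0.002011·25.4585 = 0.3899  (Merck)
  w_4 = 0.073958·3.5001 + 0.002011·22.5215 = 0.3042  (Chevron)
  w_5 = 0.073958·0.4027 + 0.002011·7.5090 = 0.0449  (JPMorgan)
  w_6 = 0.073958·1.0855 + 0.002011·3.3600 = 0.0870  (Xerox)
Σw_i=1.0000  μᵀw=0.1560
σ²=wᵀΣw=λ₁·μ_p+λ₂ = 0.073958·0.156 + 0.002011 = 0.013549 ≈ 0.0135


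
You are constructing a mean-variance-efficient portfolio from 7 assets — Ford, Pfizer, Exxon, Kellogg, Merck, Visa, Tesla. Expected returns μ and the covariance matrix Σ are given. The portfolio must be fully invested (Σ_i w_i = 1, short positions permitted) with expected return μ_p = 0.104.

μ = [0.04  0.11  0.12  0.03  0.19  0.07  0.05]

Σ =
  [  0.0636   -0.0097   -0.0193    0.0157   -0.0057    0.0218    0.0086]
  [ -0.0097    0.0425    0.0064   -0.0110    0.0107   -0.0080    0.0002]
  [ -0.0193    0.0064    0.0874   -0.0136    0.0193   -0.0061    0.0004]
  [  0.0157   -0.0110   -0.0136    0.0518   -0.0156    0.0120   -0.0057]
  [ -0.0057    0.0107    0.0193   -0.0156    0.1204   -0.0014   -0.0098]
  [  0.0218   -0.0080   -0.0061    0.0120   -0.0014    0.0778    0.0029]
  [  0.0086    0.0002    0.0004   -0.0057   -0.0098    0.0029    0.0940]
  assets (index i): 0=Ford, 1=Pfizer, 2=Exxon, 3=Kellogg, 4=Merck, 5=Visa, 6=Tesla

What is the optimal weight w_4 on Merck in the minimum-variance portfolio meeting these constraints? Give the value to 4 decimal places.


0.1909

g=Σ⁻¹μ = [0.8260  2.7767  1.3377  1.5829  1.4246  0.8154  0.6641]
h=Σ⁻¹𝟙 = [14.6212  31.0920  15.3481  27.2638  8.3377  8.6760  11.4240]
a=μᵀg=0.907442  b=𝟙ᵀg=9.427334  c=𝟙ᵀh=116.762810  D=ac−b²=17.080822
λ₁=(c·0.104−b)/D = (116.762810·0.104−9.427334)/17.080822 = 0.159009
λ₂=(a−b·0.104)/D = (0.907442−9.427334·0.104)/17.080822 = -0.004274
w* = 0.159009·g + -0.004274·h:
  w_0 = 0.159009·0.8260 + -0.004274·14.6212 = 0.0688  (Ford)
  w_1 = 0.159009·2.7767 + -0.004274·31.0920 = 0.3086  (Pfizer)
  w_2 = 0.159009·1.3377 + -0.004274·15.3481 = 0.1471  (Exxon)
  w_3 = 0.159009·1.5829 + -0.004274·27.2638 = 0.1352  (Kellogg)
  w_4 = 0.159009·1.4246 + -0.004274·8.3377 = 0.1909  (Merck)
  w_5 = 0.159009·0.8154 + -0.004274·8.6760 = 0.0926  (Visa)
  w_6 = 0.159009·0.6641 + -0.004274·11.4240 = 0.0568  (Tesla)
Σw_i=1.0000  μᵀw=0.1040
σ²=wᵀΣw=λ₁·μ_p+λ₂ = 0.159009·0.104 + -0.004274 = 0.012263 ≈ 0.0123


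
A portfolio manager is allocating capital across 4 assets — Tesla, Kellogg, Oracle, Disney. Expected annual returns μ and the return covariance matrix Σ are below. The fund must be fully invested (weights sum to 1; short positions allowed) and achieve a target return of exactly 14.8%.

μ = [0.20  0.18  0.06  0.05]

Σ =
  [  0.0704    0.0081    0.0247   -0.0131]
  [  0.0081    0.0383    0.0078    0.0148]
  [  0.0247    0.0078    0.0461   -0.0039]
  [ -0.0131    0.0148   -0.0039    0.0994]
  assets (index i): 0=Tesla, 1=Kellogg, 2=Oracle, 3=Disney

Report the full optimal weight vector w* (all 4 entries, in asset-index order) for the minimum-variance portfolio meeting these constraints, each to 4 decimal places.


u=Σ⁻¹μ = [2.6838  4.2271  -0.8352  0.1946]
v=Σ⁻¹𝟙 = [8.6661  17.7241  14.8235  9.1451]
a=μᵀu=1.257245  b=𝟙ᵀu=6.270229  c=𝟙ᵀv=50.358838  D=ac−b²=23.997606
λ₁=(c·0.148−b)/D = (50.358838·0.148−6.270229)/23.997606 = 0.049292
λ₂=(a−b·0.148)/D = (1.257245−6.270229·0.148)/23.997606 = 0.013720
w* = 0.049292·u + 0.013720·v:
  w_0 = 0.049292·2.6838 + 0.013720·8.6661 = 0.2512  (Tesla)
  w_1 = 0.049292·4.2271 + 0.013720·17.7241 = 0.4515  (Kellogg)
  w_2 = 0.049292·-0.8352 + 0.013720·14.8235 = 0.1622  (Oracle)
  w_3 = 0.049292·0.1946 + 0.013720·9.1451 = 0.1351  (Disney)
Σw_i=1.0000  μᵀw=0.1480
σ²=wᵀΣw=λ₁·μ_p+λ₂ = 0.049292·0.148 + 0.013720 = 0.021015 ≈ 0.0210

0.2512  0.4515  0.1622  0.1351


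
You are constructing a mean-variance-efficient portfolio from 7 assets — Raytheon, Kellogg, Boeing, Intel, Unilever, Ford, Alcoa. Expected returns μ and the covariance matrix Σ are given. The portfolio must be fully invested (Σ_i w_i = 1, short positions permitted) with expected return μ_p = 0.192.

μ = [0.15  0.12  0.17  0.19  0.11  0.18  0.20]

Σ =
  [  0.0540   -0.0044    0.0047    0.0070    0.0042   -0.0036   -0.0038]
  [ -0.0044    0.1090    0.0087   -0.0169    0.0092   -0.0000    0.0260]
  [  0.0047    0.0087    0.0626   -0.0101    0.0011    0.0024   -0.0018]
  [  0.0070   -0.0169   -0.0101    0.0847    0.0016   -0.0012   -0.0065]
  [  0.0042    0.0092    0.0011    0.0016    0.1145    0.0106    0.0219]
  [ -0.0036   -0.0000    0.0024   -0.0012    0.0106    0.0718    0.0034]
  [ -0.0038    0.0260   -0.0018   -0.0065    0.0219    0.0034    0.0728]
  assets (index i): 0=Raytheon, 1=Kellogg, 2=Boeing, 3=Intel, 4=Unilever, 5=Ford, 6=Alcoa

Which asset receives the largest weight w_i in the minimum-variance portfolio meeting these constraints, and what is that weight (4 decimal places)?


g=Σ⁻¹μ = [2.5959  0.7340  2.8530  2.7681  -0.0289  2.4582  2.8322]
h=Σ⁻¹𝟙 = [17.3076  7.7826  15.7508  14.8396  3.6029  13.4232  11.8638]
a=μᵀg=2.494142  b=𝟙ᵀg=14.212481  c=𝟙ᵀh=84.570591  D=ac−b²=8.936422
λ₁=(c·0.192−b)/D = (84.570591·0.192−14.212481)/8.936422 = 0.226609
λ₂=(a−b·0.192)/D = (2.494142−14.212481·0.192)/8.936422 = -0.026258
w* = 0.226609·g + -0.026258·h:
  w_0 = 0.226609·2.5959 + -0.026258·17.3076 = 0.1338  (Raytheon)
  w_1 = 0.226609·0.7340 + -0.026258·7.7826 = -0.0380  (Kellogg)
  w_2 = 0.226609·2.8530 + -0.026258·15.7508 = 0.2329  (Boeing)
  w_3 = 0.226609·2.7681 + -0.026258·14.8396 = 0.2376  (Intel)
  w_4 = 0.226609·-0.0289 + -0.026258·3.6029 = -0.1011  (Unilever)
  w_5 = 0.226609·2.4582 + -0.026258·13.4232 = 0.2046  (Ford)
  w_6 = 0.226609·2.8322 + -0.026258·11.8638 = 0.3303  (Alcoa)
Σw_i=1.0000  μᵀw=0.1920
σ²=wᵀΣw=λ₁·μ_p+λ₂ = 0.226609·0.192 + -0.026258 = 0.017251 ≈ 0.0173

Alcoa (0.3303)


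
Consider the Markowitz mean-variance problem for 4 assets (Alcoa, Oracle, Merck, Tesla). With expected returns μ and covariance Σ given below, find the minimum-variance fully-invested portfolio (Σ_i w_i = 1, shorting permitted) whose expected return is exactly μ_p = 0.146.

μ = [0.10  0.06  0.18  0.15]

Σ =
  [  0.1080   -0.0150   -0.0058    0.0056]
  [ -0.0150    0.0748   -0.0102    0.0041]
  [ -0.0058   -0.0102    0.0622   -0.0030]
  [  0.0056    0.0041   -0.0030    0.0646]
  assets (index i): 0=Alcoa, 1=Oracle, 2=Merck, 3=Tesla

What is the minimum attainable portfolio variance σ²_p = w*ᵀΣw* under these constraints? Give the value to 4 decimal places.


g=Σ⁻¹μ = [1.1765  1.3679  3.3383  2.2882]
h=Σ⁻¹𝟙 = [12.1181  17.8568  20.8234  14.2631]
a=μᵀg=1.143847  b=𝟙ᵀg=8.170892  c=𝟙ᵀh=65.061403  D=ac−b²=7.656795
λ₁=(c·0.146−b)/D = (65.061403·0.146−8.170892)/7.656795 = 0.173450
λ₂=(a−b·0.146)/D = (1.143847−8.170892·0.146)/7.656795 = -0.006413
w* = 0.173450·g + -0.006413·h:
  w_0 = 0.173450·1.1765 + -0.006413·12.1181 = 0.1264  (Alcoa)
  w_1 = 0.173450·1.3679 + -0.006413·17.8568 = 0.1227  (Oracle)
  w_2 = 0.173450·3.3383 + -0.006413·20.8234 = 0.4455  (Merck)
  w_3 = 0.173450·2.2882 + -0.006413·14.2631 = 0.3054  (Tesla)
Σw_i=1.0000  μᵀw=0.1460
σ²=wᵀΣw=λ₁·μ_p+λ₂ = 0.173450·0.146 + -0.006413 = 0.018911 ≈ 0.0189

0.0189


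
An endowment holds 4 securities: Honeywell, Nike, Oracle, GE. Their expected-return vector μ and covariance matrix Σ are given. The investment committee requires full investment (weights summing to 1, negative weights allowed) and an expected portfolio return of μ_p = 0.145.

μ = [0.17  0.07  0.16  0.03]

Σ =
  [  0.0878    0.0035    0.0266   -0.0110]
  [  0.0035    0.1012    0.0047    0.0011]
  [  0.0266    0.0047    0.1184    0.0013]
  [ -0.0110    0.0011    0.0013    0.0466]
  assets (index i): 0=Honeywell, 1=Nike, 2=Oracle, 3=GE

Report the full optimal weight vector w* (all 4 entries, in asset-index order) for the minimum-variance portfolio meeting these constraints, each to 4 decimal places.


x=Σ⁻¹μ = [1.7619  0.5769  0.9214  1.0204]
y=Σ⁻¹𝟙 = [12.5294  8.9538  5.0114  24.0657]
a=μᵀx=0.517942  b=𝟙ᵀx=4.280554  c=𝟙ᵀy=50.560215  D=ac−b²=7.864132
λ₁=(c·0.145−b)/D = (50.560215·0.145−4.280554)/7.864132 = 0.387923
λ₂=(a−b·0.145)/D = (0.517942−4.280554·0.145)/7.864132 = -0.013064
w* = 0.387923·x + -0.013064·y:
  w_0 = 0.387923·1.7619 + -0.013064·12.5294 = 0.5198  (Honeywell)
  w_1 = 0.387923·0.5769 + -0.013064·8.9538 = 0.1068  (Nike)
  w_2 = 0.387923·0.9214 + -0.013064·5.0114 = 0.2920  (Oracle)
  w_3 = 0.387923·1.0204 + -0.013064·24.0657 = 0.0814  (GE)
Σw_i=1.0000  μᵀw=0.1450
σ²=wᵀΣw=λ₁·μ_p+λ₂ = 0.387923·0.145 + -0.013064 = 0.043185 ≈ 0.0432

0.5198  0.1068  0.2920  0.0814


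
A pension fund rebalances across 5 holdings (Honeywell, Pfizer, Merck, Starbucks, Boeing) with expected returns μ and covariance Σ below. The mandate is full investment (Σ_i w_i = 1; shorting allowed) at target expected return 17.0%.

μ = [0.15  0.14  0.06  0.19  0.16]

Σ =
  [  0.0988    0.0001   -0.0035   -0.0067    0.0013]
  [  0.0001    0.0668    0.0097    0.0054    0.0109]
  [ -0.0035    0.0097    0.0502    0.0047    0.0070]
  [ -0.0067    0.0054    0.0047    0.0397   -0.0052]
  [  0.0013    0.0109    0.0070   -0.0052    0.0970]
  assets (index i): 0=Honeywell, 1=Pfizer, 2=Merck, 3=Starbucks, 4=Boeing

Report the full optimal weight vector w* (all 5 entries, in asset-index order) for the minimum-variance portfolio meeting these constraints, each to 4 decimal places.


0.1796  0.1305  0.0090  0.5102  0.1707

g=Σ⁻¹μ = [1.8523  1.3497  0.3461  5.0994  1.7214]
h=Σ⁻¹𝟙 = [12.2559  9.1417  15.3204  25.4281  9.3753]
a=μᵀg=1.731871  b=𝟙ᵀg=10.368841  c=𝟙ᵀh=71.521417  D=ac−b²=16.352993
λ₁=(c·0.170−b)/D = (71.521417·0.170−10.368841)/16.352993 = 0.109448
λ₂=(a−b·0.170)/D = (1.731871−10.368841·0.170)/16.352993 = -0.001885
w* = 0.109448·g + -0.001885·h:
  w_0 = 0.109448·1.8523 + -0.001885·12.2559 = 0.1796  (Honeywell)
  w_1 = 0.109448·1.3497 + -0.001885·9.1417 = 0.1305  (Pfizer)
  w_2 = 0.109448·0.3461 + -0.001885·15.3204 = 0.0090  (Merck)
  w_3 = 0.109448·5.0994 + -0.001885·25.4281 = 0.5102  (Starbucks)
  w_4 = 0.109448·1.7214 + -0.001885·9.3753 = 0.1707  (Boeing)
Σw_i=1.0000  μᵀw=0.1700
σ²=wᵀΣw=λ₁·μ_p+λ₂ = 0.109448·0.170 + -0.001885 = 0.016721 ≈ 0.0167


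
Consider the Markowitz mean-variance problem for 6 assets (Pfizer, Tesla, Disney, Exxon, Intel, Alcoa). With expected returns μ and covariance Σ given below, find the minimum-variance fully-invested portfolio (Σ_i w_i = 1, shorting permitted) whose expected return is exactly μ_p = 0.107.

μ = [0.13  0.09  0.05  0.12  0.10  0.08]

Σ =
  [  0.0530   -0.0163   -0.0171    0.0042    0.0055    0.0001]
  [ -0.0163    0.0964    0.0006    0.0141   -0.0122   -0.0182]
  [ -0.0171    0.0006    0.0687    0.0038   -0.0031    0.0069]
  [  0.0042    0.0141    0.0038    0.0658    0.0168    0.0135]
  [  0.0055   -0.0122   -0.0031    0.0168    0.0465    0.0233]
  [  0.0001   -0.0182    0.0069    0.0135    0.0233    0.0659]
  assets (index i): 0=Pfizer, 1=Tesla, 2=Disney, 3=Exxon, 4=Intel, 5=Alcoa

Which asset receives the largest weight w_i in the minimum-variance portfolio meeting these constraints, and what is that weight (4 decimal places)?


Pfizer (0.3945)

g=Σ⁻¹μ = [3.2532  1.7679  1.4871  0.5434  1.7205  0.8219]
h=Σ⁻¹𝟙 = [29.8532  19.7207  21.4386  0.7196  18.4804  11.6494]
a=μᵀg=0.959396  b=𝟙ᵀg=9.594054  c=𝟙ᵀh=101.861914  D=ac−b²=5.680049
λ₁=(c·0.107−b)/D = (101.861914·0.107−9.594054)/5.680049 = 0.229782
λ₂=(a−b·0.107)/D = (0.959396−9.594054·0.107)/5.680049 = -0.011825
w* = 0.229782·g + -0.011825·h:
  w_0 = 0.229782·3.2532 + -0.011825·29.8532 = 0.3945  (Pfizer)
  w_1 = 0.229782·1.7679 + -0.011825·19.7207 = 0.1730  (Tesla)
  w_2 = 0.229782·1.4871 + -0.011825·21.4386 = 0.0882  (Disney)
  w_3 = 0.229782·0.5434 + -0.011825·0.7196 = 0.1164  (Exxon)
  w_4 = 0.229782·1.7205 + -0.011825·18.4804 = 0.1768  (Intel)
  w_5 = 0.229782·0.8219 + -0.011825·11.6494 = 0.0511  (Alcoa)
Σw_i=1.0000  μᵀw=0.1070
σ²=wᵀΣw=λ₁·μ_p+λ₂ = 0.229782·0.107 + -0.011825 = 0.012761 ≈ 0.0128


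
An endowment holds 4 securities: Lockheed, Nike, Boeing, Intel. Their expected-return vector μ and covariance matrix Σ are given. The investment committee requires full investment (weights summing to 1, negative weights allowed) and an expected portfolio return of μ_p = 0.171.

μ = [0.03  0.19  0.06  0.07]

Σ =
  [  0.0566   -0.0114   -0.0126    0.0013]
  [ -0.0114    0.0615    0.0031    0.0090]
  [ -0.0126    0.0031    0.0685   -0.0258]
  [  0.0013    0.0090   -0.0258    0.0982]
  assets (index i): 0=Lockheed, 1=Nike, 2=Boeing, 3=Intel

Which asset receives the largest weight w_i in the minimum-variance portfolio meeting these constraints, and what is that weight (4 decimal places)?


Nike (0.8685)

u=Σ⁻¹μ = [1.4380  3.1840  1.2738  0.7366]
v=Σ⁻¹𝟙 = [26.2828  17.7897  24.1034  14.5376]
a=μᵀu=0.776086  b=𝟙ᵀu=6.632361  c=𝟙ᵀv=82.713538  D=ac−b²=20.204565
λ₁=(c·0.171−b)/D = (82.713538·0.171−6.632361)/20.204565 = 0.371780
λ₂=(a−b·0.171)/D = (0.776086−6.632361·0.171)/20.204565 = -0.017721
w* = 0.371780·u + -0.017721·v:
  w_0 = 0.371780·1.4380 + -0.017721·26.2828 = 0.0688  (Lockheed)
  w_1 = 0.371780·3.1840 + -0.017721·17.7897 = 0.8685  (Nike)
  w_2 = 0.371780·1.2738 + -0.017721·24.1034 = 0.0464  (Boeing)
  w_3 = 0.371780·0.7366 + -0.017721·14.5376 = 0.0162  (Intel)
Σw_i=1.0000  μᵀw=0.1710
σ²=wᵀΣw=λ₁·μ_p+λ₂ = 0.371780·0.171 + -0.017721 = 0.045853 ≈ 0.0459


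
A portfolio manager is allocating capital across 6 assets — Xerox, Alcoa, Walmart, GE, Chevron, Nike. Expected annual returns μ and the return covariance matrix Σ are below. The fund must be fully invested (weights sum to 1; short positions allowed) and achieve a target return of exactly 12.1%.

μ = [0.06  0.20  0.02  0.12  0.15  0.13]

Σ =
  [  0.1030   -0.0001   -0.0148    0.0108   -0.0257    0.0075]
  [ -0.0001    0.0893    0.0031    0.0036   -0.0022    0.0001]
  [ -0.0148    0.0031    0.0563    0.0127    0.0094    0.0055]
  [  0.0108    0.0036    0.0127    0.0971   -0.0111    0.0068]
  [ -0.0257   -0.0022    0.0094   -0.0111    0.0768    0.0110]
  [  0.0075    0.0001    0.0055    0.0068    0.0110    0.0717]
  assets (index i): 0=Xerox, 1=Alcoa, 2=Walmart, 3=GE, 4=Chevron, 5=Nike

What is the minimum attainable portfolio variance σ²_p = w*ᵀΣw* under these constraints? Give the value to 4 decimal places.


0.0144

x=Σ⁻¹μ = [0.9006  2.2577  -0.3385  1.2786  2.3653  1.2576]
y=Σ⁻¹𝟙 = [14.6827  10.7537  15.8483  7.4921  16.2426  7.9780]
a=μᵀx=1.170515  b=𝟙ᵀx=7.721248  c=𝟙ᵀy=72.997360  D=ac−b²=25.826852
λ₁=(c·0.121−b)/D = (72.997360·0.121−7.721248)/25.826852 = 0.043034
λ₂=(a−b·0.121)/D = (1.170515−7.721248·0.121)/25.826852 = 0.009147
w* = 0.043034·x + 0.009147·y:
  w_0 = 0.043034·0.9006 + 0.009147·14.6827 = 0.1731  (Xerox)
  w_1 = 0.043034·2.2577 + 0.009147·10.7537 = 0.1955  (Alcoa)
  w_2 = 0.043034·-0.3385 + 0.009147·15.8483 = 0.1304  (Walmart)
  w_3 = 0.043034·1.2786 + 0.009147·7.4921 = 0.1236  (GE)
  w_4 = 0.043034·2.3653 + 0.009147·16.2426 = 0.2504  (Chevron)
  w_5 = 0.043034·1.2576 + 0.009147·7.9780 = 0.1271  (Nike)
Σw_i=1.0000  μᵀw=0.1210
σ²=wᵀΣw=λ₁·μ_p+λ₂ = 0.043034·0.121 + 0.009147 = 0.014354 ≈ 0.0144


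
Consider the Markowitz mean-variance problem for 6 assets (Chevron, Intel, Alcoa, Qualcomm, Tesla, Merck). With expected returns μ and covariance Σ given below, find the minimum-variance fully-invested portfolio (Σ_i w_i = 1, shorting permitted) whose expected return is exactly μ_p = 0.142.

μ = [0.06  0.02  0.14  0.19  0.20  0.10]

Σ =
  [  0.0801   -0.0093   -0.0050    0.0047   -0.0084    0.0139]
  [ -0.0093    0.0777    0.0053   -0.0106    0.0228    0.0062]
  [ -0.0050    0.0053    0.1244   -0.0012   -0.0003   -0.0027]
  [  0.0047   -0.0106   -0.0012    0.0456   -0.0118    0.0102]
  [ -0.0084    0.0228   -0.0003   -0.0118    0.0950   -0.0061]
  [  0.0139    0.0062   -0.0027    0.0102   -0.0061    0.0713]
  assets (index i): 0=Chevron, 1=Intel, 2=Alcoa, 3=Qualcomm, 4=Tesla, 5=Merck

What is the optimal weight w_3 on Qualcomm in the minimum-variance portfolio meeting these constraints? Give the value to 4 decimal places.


g=Σ⁻¹μ = [0.6922  -0.0026  1.2243  4.6544  2.8061  0.8884]
h=Σ⁻¹𝟙 = [12.9176  13.0430  8.4511  25.1947  12.2166  8.1337]
a=μᵀg=1.747272  b=𝟙ᵀg=10.262745  c=𝟙ᵀh=79.956655  D=ac−b²=34.382075
λ₁=(c·0.142−b)/D = (79.956655·0.142−10.262745)/34.382075 = 0.031735
λ₂=(a−b·0.142)/D = (1.747272−10.262745·0.142)/34.382075 = 0.008434
w* = 0.031735·g + 0.008434·h:
  w_0 = 0.031735·0.6922 + 0.008434·12.9176 = 0.1309  (Chevron)
  w_1 = 0.031735·-0.0026 + 0.008434·13.0430 = 0.1099  (Intel)
  w_2 = 0.031735·1.2243 + 0.008434·8.4511 = 0.1101  (Alcoa)
  w_3 = 0.031735·4.6544 + 0.008434·25.1947 = 0.3602  (Qualcomm)
  w_4 = 0.031735·2.8061 + 0.008434·12.2166 = 0.1921  (Tesla)
  w_5 = 0.031735·0.8884 + 0.008434·8.1337 = 0.0968  (Merck)
Σw_i=1.0000  μᵀw=0.1420
σ²=wᵀΣw=λ₁·μ_p+λ₂ = 0.031735·0.142 + 0.008434 = 0.012940 ≈ 0.0129

0.3602


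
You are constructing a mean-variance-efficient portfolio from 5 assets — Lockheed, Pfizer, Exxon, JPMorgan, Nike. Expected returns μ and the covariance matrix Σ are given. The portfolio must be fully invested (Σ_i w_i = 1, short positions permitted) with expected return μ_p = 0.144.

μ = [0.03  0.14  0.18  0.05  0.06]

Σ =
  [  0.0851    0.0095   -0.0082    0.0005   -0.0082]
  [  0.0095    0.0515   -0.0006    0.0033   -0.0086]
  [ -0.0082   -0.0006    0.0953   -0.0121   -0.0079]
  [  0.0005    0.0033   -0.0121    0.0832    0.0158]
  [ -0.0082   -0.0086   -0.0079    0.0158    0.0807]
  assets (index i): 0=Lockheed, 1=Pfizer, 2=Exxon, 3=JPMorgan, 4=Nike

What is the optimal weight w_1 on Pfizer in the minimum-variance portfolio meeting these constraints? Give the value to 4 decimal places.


0.4934

p=Σ⁻¹μ = [0.3486  2.8386  2.1064  0.5693  1.1762]
q=Σ⁻¹𝟙 = [12.3750  19.1472  14.2464  10.3996  15.0480]
a=μᵀp=0.886052  b=𝟙ᵀp=7.039060  c=𝟙ᵀq=71.216191  D=ac−b²=13.552892
λ₁=(c·0.144−b)/D = (71.216191·0.144−7.039060)/13.552892 = 0.237298
λ₂=(a−b·0.144)/D = (0.886052−7.039060·0.144)/13.552892 = -0.009413
w* = 0.237298·p + -0.009413·q:
  w_0 = 0.237298·0.3486 + -0.009413·12.3750 = -0.0338  (Lockheed)
  w_1 = 0.237298·2.8386 + -0.009413·19.1472 = 0.4934  (Pfizer)
  w_2 = 0.237298·2.1064 + -0.009413·14.2464 = 0.3657  (Exxon)
  w_3 = 0.237298·0.5693 + -0.009413·10.3996 = 0.0372  (JPMorgan)
  w_4 = 0.237298·1.1762 + -0.009413·15.0480 = 0.1375  (Nike)
Σw_i=1.0000  μᵀw=0.1440
σ²=wᵀΣw=λ₁·μ_p+λ₂ = 0.237298·0.144 + -0.009413 = 0.024758 ≈ 0.0248


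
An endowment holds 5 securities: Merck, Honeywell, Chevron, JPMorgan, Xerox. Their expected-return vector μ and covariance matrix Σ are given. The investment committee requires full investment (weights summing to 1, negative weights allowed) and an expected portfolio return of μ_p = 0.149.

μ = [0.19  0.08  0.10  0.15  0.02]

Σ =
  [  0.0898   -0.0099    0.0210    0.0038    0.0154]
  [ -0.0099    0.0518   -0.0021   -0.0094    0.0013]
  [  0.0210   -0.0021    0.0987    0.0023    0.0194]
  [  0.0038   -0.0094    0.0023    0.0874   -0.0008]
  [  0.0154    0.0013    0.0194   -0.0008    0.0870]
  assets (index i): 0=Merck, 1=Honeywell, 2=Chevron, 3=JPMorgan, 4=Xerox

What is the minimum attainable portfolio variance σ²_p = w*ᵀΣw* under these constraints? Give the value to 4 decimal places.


u=Σ⁻¹μ = [2.2056  2.3348  0.6123  1.8525  -0.3149]
v=Σ⁻¹𝟙 = [10.2839  23.7776  6.5680  13.4520  7.9777]
a=μᵀu=0.938661  b=𝟙ᵀu=6.690315  c=𝟙ᵀv=62.059289  D=ac−b²=13.492311
λ₁=(c·0.149−b)/D = (62.059289·0.149−6.690315)/13.492311 = 0.189480
λ₂=(a−b·0.149)/D = (0.938661−6.690315·0.149)/13.492311 = -0.004313
w* = 0.189480·u + -0.004313·v:
  w_0 = 0.189480·2.2056 + -0.004313·10.2839 = 0.3736  (Merck)
  w_1 = 0.189480·2.3348 + -0.004313·23.7776 = 0.3398  (Honeywell)
  w_2 = 0.189480·0.6123 + -0.004313·6.5680 = 0.0877  (Chevron)
  w_3 = 0.189480·1.8525 + -0.004313·13.4520 = 0.2930  (JPMorgan)
  w_4 = 0.189480·-0.3149 + -0.004313·7.9777 = -0.0941  (Xerox)
Σw_i=1.0000  μᵀw=0.1490
σ²=wᵀΣw=λ₁·μ_p+λ₂ = 0.189480·0.149 + -0.004313 = 0.023919 ≈ 0.0239

0.0239


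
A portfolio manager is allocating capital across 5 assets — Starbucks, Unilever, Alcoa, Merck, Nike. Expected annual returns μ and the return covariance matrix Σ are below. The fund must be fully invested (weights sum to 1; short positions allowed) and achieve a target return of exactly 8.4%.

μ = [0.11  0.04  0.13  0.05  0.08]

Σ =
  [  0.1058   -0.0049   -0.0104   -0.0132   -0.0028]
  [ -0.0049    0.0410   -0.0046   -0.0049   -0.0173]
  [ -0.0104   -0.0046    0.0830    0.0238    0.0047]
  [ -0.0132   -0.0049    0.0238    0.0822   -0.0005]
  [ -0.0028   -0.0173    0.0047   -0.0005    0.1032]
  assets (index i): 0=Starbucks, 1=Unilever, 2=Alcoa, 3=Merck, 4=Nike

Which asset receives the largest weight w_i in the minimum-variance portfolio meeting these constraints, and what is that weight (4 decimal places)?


x=Σ⁻¹μ = [1.3717  1.8209  1.6460  0.4669  1.0450]
y=Σ⁻¹𝟙 = [14.2776  35.5273  11.0611  13.4682  15.5944]
a=μᵀx=0.544652  b=𝟙ᵀx=6.350537  c=𝟙ᵀy=89.928672  D=ac−b²=8.650515
λ₁=(c·0.084−b)/D = (89.928672·0.084−6.350537)/8.650515 = 0.139121
λ₂=(a−b·0.084)/D = (0.544652−6.350537·0.084)/8.650515 = 0.001296
w* = 0.139121·x + 0.001296·y:
  w_0 = 0.139121·1.3717 + 0.001296·14.2776 = 0.2093  (Starbucks)
  w_1 = 0.139121·1.8209 + 0.001296·35.5273 = 0.2994  (Unilever)
  w_2 = 0.139121·1.6460 + 0.001296·11.0611 = 0.2433  (Alcoa)
  w_3 = 0.139121·0.4669 + 0.001296·13.4682 = 0.0824  (Merck)
  w_4 = 0.139121·1.0450 + 0.001296·15.5944 = 0.1656  (Nike)
Σw_i=1.0000  μᵀw=0.0840
σ²=wᵀΣw=λ₁·μ_p+λ₂ = 0.139121·0.084 + 0.001296 = 0.012982 ≈ 0.0130

Unilever (0.2994)


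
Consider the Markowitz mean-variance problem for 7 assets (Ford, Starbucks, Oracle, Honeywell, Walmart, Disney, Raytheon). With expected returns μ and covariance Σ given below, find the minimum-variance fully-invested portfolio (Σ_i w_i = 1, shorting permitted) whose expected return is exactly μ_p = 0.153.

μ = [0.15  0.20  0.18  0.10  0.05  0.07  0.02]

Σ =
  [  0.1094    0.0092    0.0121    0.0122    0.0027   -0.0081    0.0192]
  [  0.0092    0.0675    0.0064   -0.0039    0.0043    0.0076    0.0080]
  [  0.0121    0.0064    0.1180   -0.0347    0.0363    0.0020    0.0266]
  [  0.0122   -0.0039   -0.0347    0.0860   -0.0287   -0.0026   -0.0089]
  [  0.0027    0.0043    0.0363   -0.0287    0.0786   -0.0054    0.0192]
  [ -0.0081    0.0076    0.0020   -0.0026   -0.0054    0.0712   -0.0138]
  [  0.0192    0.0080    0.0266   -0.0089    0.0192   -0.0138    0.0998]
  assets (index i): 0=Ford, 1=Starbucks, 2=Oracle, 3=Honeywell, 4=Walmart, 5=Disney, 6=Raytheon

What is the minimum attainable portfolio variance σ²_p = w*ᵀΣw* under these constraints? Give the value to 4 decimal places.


p=Σ⁻¹μ = [0.8373  2.7321  1.8274  2.0568  0.5346  0.7578  -0.4814]
q=Σ⁻¹𝟙 = [4.6895  10.9654  6.6489  20.6811  15.7328  16.6398  7.5852]
a=μᵀp=1.276769  b=𝟙ᵀp=8.264535  c=𝟙ᵀq=82.942598  D=ac−b²=37.596034
λ₁=(c·0.153−b)/D = (82.942598·0.153−8.264535)/37.596034 = 0.117717
λ₂=(a−b·0.153)/D = (1.276769−8.264535·0.153)/37.596034 = 0.000327
w* = 0.117717·p + 0.000327·q:
  w_0 = 0.117717·0.8373 + 0.000327·4.6895 = 0.1001  (Ford)
  w_1 = 0.117717·2.7321 + 0.000327·10.9654 = 0.3252  (Starbucks)
  w_2 = 0.117717·1.8274 + 0.000327·6.6489 = 0.2173  (Oracle)
  w_3 = 0.117717·2.0568 + 0.000327·20.6811 = 0.2489  (Honeywell)
  w_4 = 0.117717·0.5346 + 0.000327·15.7328 = 0.0681  (Walmart)
  w_5 = 0.117717·0.7578 + 0.000327·16.6398 = 0.0946  (Disney)
  w_6 = 0.117717·-0.4814 + 0.000327·7.5852 = -0.0542  (Raytheon)
Σw_i=1.0000  μᵀw=0.1530
σ²=wᵀΣw=λ₁·μ_p+λ₂ = 0.117717·0.153 + 0.000327 = 0.018338 ≈ 0.0183

0.0183


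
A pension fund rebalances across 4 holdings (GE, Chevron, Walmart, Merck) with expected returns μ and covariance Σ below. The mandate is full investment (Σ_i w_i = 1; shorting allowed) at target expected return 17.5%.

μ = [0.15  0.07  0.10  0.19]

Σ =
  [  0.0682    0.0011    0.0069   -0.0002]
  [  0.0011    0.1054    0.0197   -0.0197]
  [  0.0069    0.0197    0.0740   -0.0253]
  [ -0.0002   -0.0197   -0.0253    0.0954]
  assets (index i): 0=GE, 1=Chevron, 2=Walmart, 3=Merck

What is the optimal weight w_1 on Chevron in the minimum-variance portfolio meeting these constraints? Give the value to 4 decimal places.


x=Σ⁻¹μ = [2.0062  0.7912  1.8606  2.6526]
y=Σ⁻¹𝟙 = [12.9968  9.5676  15.4214  16.5749]
a=μᵀx=1.046371  b=𝟙ᵀx=7.310623  c=𝟙ᵀy=54.560716  D=ac−b²=3.645560
λ₁=(c·0.175−b)/D = (54.560716·0.175−7.310623)/3.645560 = 0.613761
λ₂=(a−b·0.175)/D = (1.046371−7.310623·0.175)/3.645560 = -0.063910
w* = 0.613761·x + -0.063910·y:
  w_0 = 0.613761·2.0062 + -0.063910·12.9968 = 0.4007  (GE)
  w_1 = 0.613761·0.7912 + -0.063910·9.5676 = -0.1258  (Chevron)
  w_2 = 0.613761·1.8606 + -0.063910·15.4214 = 0.1564  (Walmart)
  w_3 = 0.613761·2.6526 + -0.063910·16.5749 = 0.5688  (Merck)
Σw_i=1.0000  μᵀw=0.1750
σ²=wᵀΣw=λ₁·μ_p+λ₂ = 0.613761·0.175 + -0.063910 = 0.043498 ≈ 0.0435

-0.1258
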